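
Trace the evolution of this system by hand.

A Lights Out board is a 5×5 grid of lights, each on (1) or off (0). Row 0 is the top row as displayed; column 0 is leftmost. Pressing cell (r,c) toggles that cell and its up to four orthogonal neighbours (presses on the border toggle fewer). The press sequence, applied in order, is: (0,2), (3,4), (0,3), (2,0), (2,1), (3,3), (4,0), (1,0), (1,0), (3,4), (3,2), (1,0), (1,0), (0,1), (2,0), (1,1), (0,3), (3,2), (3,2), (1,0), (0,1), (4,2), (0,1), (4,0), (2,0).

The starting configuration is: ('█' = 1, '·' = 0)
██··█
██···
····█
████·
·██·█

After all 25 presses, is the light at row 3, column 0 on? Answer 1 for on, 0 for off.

0

0) ██··█
██···
····█
████·
·██·█
1) █·███
███··
····█
████·
·██·█
2) █·███
███··
·····
███·█
·██··
3) █····
████·
·····
███·█
·██··
4) █····
·███·
██···
·██·█
·██··
5) █····
··██·
··█··
··█·█
·██··
6) █····
··██·
··██·
···█·
·███·
7) █····
··██·
··██·
█··█·
█·██·
8) ·····
████·
█·██·
█··█·
█·██·
9) █····
··██·
··██·
█··█·
█·██·
10) █····
··██·
··███
█···█
█·███
11) █····
··██·
···██
█████
█··██
12) ·····
████·
█··██
█████
█··██
13) █····
··██·
···██
█████
█··██
14) ·██··
·███·
···██
█████
█··██
15) ·██··
████·
██·██
·████
█··██
16) ··█··
···█·
█··██
·████
█··██
17) ···██
·····
█··██
·████
█··██
18) ···██
·····
█·███
····█
█·███
19) ···██
·····
█··██
·████
█··██
20) █··██
██···
···██
·████
█··██
21) ·████
█····
···██
·████
█··██
22) ·████
█····
···██
·█·██
███·█
23) █··██
██···
···██
·█·██
███·█
24) █··██
██···
···██
██·██
··█·█
25) █··██
·█···
██·██
·█·██
··█·█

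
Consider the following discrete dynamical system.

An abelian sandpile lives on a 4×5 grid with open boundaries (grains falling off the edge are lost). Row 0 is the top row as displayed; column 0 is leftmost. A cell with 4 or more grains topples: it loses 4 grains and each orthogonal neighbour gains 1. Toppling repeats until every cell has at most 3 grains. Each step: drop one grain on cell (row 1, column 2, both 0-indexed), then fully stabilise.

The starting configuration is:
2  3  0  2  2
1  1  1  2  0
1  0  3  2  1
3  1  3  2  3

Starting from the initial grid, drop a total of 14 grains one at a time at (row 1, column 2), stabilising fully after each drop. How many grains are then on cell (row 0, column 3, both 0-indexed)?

t=0: 2  3  0  2  2
1  1  1  2  0
1  0  3  2  1
3  1  3  2  3
t=1: 2  3  0  2  2
1  1  2  2  0
1  0  3  2  1
3  1  3  2  3
t=2: 2  3  0  2  2
1  1  3  2  0
1  0  3  2  1
3  1  3  2  3
t=3: 2  3  1  2  2
1  2  1  3  0
1  1  1  3  1
3  2  0  3  3
t=4: 2  3  1  2  2
1  2  2  3  0
1  1  1  3  1
3  2  0  3  3
t=5: 2  3  1  2  2
1  2  3  3  0
1  1  1  3  1
3  2  0  3  3
t=6: 2  3  2  3  2
1  3  1  1  1
1  1  3  1  3
3  2  1  1  0
t=7: 2  3  2  3  2
1  3  2  1  1
1  1  3  1  3
3  2  1  1  0
t=8: 2  3  2  3  2
1  3  3  1  1
1  1  3  1  3
3  2  1  1  0
t=9: 3  1  1  0  3
2  1  3  3  1
1  3  0  2  3
3  2  2  1  0
t=10: 3  1  2  1  3
2  2  1  0  2
1  3  1  3  3
3  2  2  1  0
t=11: 3  1  2  1  3
2  2  2  0  2
1  3  1  3  3
3  2  2  1  0
t=12: 3  1  2  1  3
2  2  3  0  2
1  3  1  3  3
3  2  2  1  0
t=13: 3  1  3  1  3
2  3  0  1  2
1  3  2  3  3
3  2  2  1  0
t=14: 3  1  3  1  3
2  3  1  1  2
1  3  2  3  3
3  2  2  1  0

1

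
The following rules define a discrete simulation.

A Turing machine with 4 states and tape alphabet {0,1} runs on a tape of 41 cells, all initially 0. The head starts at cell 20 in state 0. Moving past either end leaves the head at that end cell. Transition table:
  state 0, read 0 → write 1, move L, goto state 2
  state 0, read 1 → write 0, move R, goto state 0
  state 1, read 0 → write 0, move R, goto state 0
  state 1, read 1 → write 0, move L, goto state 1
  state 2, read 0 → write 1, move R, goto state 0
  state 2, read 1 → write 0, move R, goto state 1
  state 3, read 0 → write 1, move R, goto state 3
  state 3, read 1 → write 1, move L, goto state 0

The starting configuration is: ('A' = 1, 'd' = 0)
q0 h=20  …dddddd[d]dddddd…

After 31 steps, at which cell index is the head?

[0] q0 h=20  …dddddd[d]dddddd…
[1] q2 h=19  …dddddd[d]Addddd…
[2] q0 h=20  …dddddA[A]dddddd…
[3] q0 h=21  …ddddAd[d]dddddd…
[4] q2 h=20  …dddddA[d]Addddd…
[5] q0 h=21  …ddddAA[A]dddddd…
[6] q0 h=22  …dddAAd[d]dddddd…
[7] q2 h=21  …ddddAA[d]Addddd…
[8] q0 h=22  …dddAAA[A]dddddd…
[9] q0 h=23  …ddAAAd[d]dddddd…
[10] q2 h=22  …dddAAA[d]Addddd…
[11] q0 h=23  …ddAAAA[A]dddddd…
[12] q0 h=24  …dAAAAd[d]dddddd…
[13] q2 h=23  …ddAAAA[d]Addddd…
[14] q0 h=24  …dAAAAA[A]dddddd…
[15] q0 h=25  …AAAAAd[d]dddddd…
[16] q2 h=24  …dAAAAA[d]Addddd…
[17] q0 h=25  …AAAAAA[A]dddddd…
[18] q0 h=26  …AAAAAd[d]dddddd…
[19] q2 h=25  …AAAAAA[d]Addddd…
[20] q0 h=26  …AAAAAA[A]dddddd…
[21] q0 h=27  …AAAAAd[d]dddddd…
[22] q2 h=26  …AAAAAA[d]Addddd…
[23] q0 h=27  …AAAAAA[A]dddddd…
[24] q0 h=28  …AAAAAd[d]dddddd…
[25] q2 h=27  …AAAAAA[d]Addddd…
[26] q0 h=28  …AAAAAA[A]dddddd…
[27] q0 h=29  …AAAAAd[d]dddddd…
[28] q2 h=28  …AAAAAA[d]Addddd…
[29] q0 h=29  …AAAAAA[A]dddddd…
[30] q0 h=30  …AAAAAd[d]dddddd…
[31] q2 h=29  …AAAAAA[d]Addddd…

29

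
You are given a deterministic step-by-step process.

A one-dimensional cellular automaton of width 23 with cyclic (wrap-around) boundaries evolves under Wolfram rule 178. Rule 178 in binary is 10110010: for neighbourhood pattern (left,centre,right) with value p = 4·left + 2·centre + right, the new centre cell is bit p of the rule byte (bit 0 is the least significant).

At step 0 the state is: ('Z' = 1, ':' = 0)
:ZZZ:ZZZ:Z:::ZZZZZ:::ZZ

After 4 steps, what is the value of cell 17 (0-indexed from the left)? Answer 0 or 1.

0) :ZZZ:ZZZ:Z:::ZZZZZ:::ZZ
1) Z:Z:Z:Z:Z:Z:Z:ZZZ:Z:Z::
2) :Z:Z:Z:Z:Z:Z:Z:Z:Z:Z:ZZ
3) Z:Z:Z:Z:Z:Z:Z:Z:Z:Z:Z::
4) :Z:Z:Z:Z:Z:Z:Z:Z:Z:Z:ZZ

1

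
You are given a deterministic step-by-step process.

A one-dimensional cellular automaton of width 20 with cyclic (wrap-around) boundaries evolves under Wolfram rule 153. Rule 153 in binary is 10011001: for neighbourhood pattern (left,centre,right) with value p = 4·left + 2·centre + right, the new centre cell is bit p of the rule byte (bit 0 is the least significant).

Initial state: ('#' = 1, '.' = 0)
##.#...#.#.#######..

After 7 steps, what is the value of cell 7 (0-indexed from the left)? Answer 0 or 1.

1

[0] ##.#...#.#.#######..
[1] #...##.....######.#.
[2] .##.#.####.#####....
[3] .#....###..####.####
[4] ..###.##.#.###..###.
[5] #.##..#....##.#.##.#
[6] ..#.#..###.#....#..#
[7] #....#.##...###..#..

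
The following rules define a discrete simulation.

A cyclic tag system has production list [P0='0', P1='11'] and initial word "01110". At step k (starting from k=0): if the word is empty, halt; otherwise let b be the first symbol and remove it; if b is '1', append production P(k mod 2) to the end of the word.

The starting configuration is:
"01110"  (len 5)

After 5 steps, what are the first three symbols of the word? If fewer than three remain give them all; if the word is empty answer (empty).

110

[0] "01110"  (len 5)
[1] "1110"  (len 4)
[2] "11011"  (len 5)
[3] "10110"  (len 5)
[4] "011011"  (len 6)
[5] "11011"  (len 5)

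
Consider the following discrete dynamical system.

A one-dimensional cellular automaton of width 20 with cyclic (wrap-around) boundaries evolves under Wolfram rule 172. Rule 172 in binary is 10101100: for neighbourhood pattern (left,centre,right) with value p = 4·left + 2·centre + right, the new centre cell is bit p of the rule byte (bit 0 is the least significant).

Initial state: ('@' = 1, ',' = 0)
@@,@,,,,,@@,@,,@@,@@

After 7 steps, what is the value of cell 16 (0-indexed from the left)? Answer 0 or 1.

step 0: @@,@,,,,,@@,@,,@@,@@
step 1: @,@@,,,,,@,@@,,@,@@@
step 2: ,@@,,,,,,@@@,,,@@@@@
step 3: @@,,,,,,,@@,,,,@@@@,
step 4: @,,,,,,,,@,,,,,@@@,@
step 5: ,,,,,,,,,@,,,,,@@,@@
step 6: ,,,,,,,,,@,,,,,@,@@,
step 7: ,,,,,,,,,@,,,,,@@@,,

1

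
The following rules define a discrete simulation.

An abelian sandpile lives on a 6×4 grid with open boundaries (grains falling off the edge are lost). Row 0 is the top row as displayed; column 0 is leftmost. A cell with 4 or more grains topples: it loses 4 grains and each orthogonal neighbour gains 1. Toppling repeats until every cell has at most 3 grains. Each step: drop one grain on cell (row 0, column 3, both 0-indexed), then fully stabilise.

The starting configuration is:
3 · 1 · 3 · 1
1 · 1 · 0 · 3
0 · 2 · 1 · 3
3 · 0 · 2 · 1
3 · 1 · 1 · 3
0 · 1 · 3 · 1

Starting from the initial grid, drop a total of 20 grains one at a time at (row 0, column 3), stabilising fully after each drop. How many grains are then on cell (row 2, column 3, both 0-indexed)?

k=0  3 · 1 · 3 · 1
1 · 1 · 0 · 3
0 · 2 · 1 · 3
3 · 0 · 2 · 1
3 · 1 · 1 · 3
0 · 1 · 3 · 1
k=1  3 · 1 · 3 · 2
1 · 1 · 0 · 3
0 · 2 · 1 · 3
3 · 0 · 2 · 1
3 · 1 · 1 · 3
0 · 1 · 3 · 1
k=2  3 · 1 · 3 · 3
1 · 1 · 0 · 3
0 · 2 · 1 · 3
3 · 0 · 2 · 1
3 · 1 · 1 · 3
0 · 1 · 3 · 1
k=3  3 · 2 · 0 · 2
1 · 1 · 2 · 1
0 · 2 · 2 · 0
3 · 0 · 2 · 2
3 · 1 · 1 · 3
0 · 1 · 3 · 1
k=4  3 · 2 · 0 · 3
1 · 1 · 2 · 1
0 · 2 · 2 · 0
3 · 0 · 2 · 2
3 · 1 · 1 · 3
0 · 1 · 3 · 1
k=5  3 · 2 · 1 · 0
1 · 1 · 2 · 2
0 · 2 · 2 · 0
3 · 0 · 2 · 2
3 · 1 · 1 · 3
0 · 1 · 3 · 1
k=6  3 · 2 · 1 · 1
1 · 1 · 2 · 2
0 · 2 · 2 · 0
3 · 0 · 2 · 2
3 · 1 · 1 · 3
0 · 1 · 3 · 1
k=7  3 · 2 · 1 · 2
1 · 1 · 2 · 2
0 · 2 · 2 · 0
3 · 0 · 2 · 2
3 · 1 · 1 · 3
0 · 1 · 3 · 1
k=8  3 · 2 · 1 · 3
1 · 1 · 2 · 2
0 · 2 · 2 · 0
3 · 0 · 2 · 2
3 · 1 · 1 · 3
0 · 1 · 3 · 1
k=9  3 · 2 · 2 · 0
1 · 1 · 2 · 3
0 · 2 · 2 · 0
3 · 0 · 2 · 2
3 · 1 · 1 · 3
0 · 1 · 3 · 1
k=10  3 · 2 · 2 · 1
1 · 1 · 2 · 3
0 · 2 · 2 · 0
3 · 0 · 2 · 2
3 · 1 · 1 · 3
0 · 1 · 3 · 1
k=11  3 · 2 · 2 · 2
1 · 1 · 2 · 3
0 · 2 · 2 · 0
3 · 0 · 2 · 2
3 · 1 · 1 · 3
0 · 1 · 3 · 1
k=12  3 · 2 · 2 · 3
1 · 1 · 2 · 3
0 · 2 · 2 · 0
3 · 0 · 2 · 2
3 · 1 · 1 · 3
0 · 1 · 3 · 1
k=13  3 · 2 · 3 · 1
1 · 1 · 3 · 0
0 · 2 · 2 · 1
3 · 0 · 2 · 2
3 · 1 · 1 · 3
0 · 1 · 3 · 1
k=14  3 · 2 · 3 · 2
1 · 1 · 3 · 0
0 · 2 · 2 · 1
3 · 0 · 2 · 2
3 · 1 · 1 · 3
0 · 1 · 3 · 1
k=15  3 · 2 · 3 · 3
1 · 1 · 3 · 0
0 · 2 · 2 · 1
3 · 0 · 2 · 2
3 · 1 · 1 · 3
0 · 1 · 3 · 1
k=16  3 · 3 · 1 · 1
1 · 2 · 0 · 2
0 · 2 · 3 · 1
3 · 0 · 2 · 2
3 · 1 · 1 · 3
0 · 1 · 3 · 1
k=17  3 · 3 · 1 · 2
1 · 2 · 0 · 2
0 · 2 · 3 · 1
3 · 0 · 2 · 2
3 · 1 · 1 · 3
0 · 1 · 3 · 1
k=18  3 · 3 · 1 · 3
1 · 2 · 0 · 2
0 · 2 · 3 · 1
3 · 0 · 2 · 2
3 · 1 · 1 · 3
0 · 1 · 3 · 1
k=19  3 · 3 · 2 · 0
1 · 2 · 0 · 3
0 · 2 · 3 · 1
3 · 0 · 2 · 2
3 · 1 · 1 · 3
0 · 1 · 3 · 1
k=20  3 · 3 · 2 · 1
1 · 2 · 0 · 3
0 · 2 · 3 · 1
3 · 0 · 2 · 2
3 · 1 · 1 · 3
0 · 1 · 3 · 1

1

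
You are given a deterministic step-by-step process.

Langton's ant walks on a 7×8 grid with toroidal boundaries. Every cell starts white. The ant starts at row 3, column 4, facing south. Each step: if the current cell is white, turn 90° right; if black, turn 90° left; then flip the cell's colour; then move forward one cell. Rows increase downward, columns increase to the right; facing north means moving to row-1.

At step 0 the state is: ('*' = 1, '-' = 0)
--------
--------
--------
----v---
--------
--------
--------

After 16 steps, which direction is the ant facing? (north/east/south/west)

step 0: --------
--------
--------
----v---
--------
--------
--------
step 1: --------
--------
--------
---<*---
--------
--------
--------
step 2: --------
--------
---^----
---**---
--------
--------
--------
step 3: --------
--------
---*>---
---**---
--------
--------
--------
step 4: --------
--------
---**---
---*v---
--------
--------
--------
step 5: --------
--------
---**---
---*->--
--------
--------
--------
step 6: --------
--------
---**---
---*-*--
-----v--
--------
--------
step 7: --------
--------
---**---
---*-*--
----<*--
--------
--------
step 8: --------
--------
---**---
---*^*--
----**--
--------
--------
step 9: --------
--------
---**---
---**>--
----**--
--------
--------
step 10: --------
--------
---**^--
---**---
----**--
--------
--------
step 11: --------
--------
---***>-
---**---
----**--
--------
--------
step 12: --------
--------
---****-
---**-v-
----**--
--------
--------
step 13: --------
--------
---****-
---**<*-
----**--
--------
--------
step 14: --------
--------
---**^*-
---****-
----**--
--------
--------
step 15: --------
--------
---*<-*-
---****-
----**--
--------
--------
step 16: --------
--------
---*--*-
---*v**-
----**--
--------
--------

south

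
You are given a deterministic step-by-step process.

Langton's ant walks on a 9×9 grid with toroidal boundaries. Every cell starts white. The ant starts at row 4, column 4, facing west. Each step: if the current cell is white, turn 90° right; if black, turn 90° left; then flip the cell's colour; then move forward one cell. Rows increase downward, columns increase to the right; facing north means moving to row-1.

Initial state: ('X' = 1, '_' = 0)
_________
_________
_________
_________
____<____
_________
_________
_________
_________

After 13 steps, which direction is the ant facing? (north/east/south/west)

gen 0: _________
_________
_________
_________
____<____
_________
_________
_________
_________
gen 1: _________
_________
_________
____^____
____X____
_________
_________
_________
_________
gen 2: _________
_________
_________
____X>___
____X____
_________
_________
_________
_________
gen 3: _________
_________
_________
____XX___
____Xv___
_________
_________
_________
_________
gen 4: _________
_________
_________
____XX___
____<X___
_________
_________
_________
_________
gen 5: _________
_________
_________
____XX___
_____X___
____v____
_________
_________
_________
gen 6: _________
_________
_________
____XX___
_____X___
___<X____
_________
_________
_________
gen 7: _________
_________
_________
____XX___
___^_X___
___XX____
_________
_________
_________
gen 8: _________
_________
_________
____XX___
___X>X___
___XX____
_________
_________
_________
gen 9: _________
_________
_________
____XX___
___XXX___
___Xv____
_________
_________
_________
gen 10: _________
_________
_________
____XX___
___XXX___
___X_>___
_________
_________
_________
gen 11: _________
_________
_________
____XX___
___XXX___
___X_X___
_____v___
_________
_________
gen 12: _________
_________
_________
____XX___
___XXX___
___X_X___
____<X___
_________
_________
gen 13: _________
_________
_________
____XX___
___XXX___
___X^X___
____XX___
_________
_________

north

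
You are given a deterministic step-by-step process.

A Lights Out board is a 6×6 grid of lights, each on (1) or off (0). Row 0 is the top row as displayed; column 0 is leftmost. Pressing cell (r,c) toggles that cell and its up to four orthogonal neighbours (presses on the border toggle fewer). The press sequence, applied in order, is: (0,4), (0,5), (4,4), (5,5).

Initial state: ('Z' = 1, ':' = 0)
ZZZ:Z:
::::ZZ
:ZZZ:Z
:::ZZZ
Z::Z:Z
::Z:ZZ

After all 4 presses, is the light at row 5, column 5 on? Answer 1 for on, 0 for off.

step 0: ZZZ:Z:
::::ZZ
:ZZZ:Z
:::ZZZ
Z::Z:Z
::Z:ZZ
step 1: ZZZZ:Z
:::::Z
:ZZZ:Z
:::ZZZ
Z::Z:Z
::Z:ZZ
step 2: ZZZZZ:
::::::
:ZZZ:Z
:::ZZZ
Z::Z:Z
::Z:ZZ
step 3: ZZZZZ:
::::::
:ZZZ:Z
:::Z:Z
Z:::Z:
::Z::Z
step 4: ZZZZZ:
::::::
:ZZZ:Z
:::Z:Z
Z:::ZZ
::Z:Z:

0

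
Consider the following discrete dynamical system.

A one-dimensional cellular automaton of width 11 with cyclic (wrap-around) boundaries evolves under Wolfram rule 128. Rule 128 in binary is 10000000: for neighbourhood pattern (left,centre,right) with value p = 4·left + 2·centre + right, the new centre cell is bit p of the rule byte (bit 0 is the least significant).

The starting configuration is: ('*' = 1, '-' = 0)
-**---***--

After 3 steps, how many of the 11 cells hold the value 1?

0

t=0: -**---***--
t=1: -------*---
t=2: -----------
t=3: -----------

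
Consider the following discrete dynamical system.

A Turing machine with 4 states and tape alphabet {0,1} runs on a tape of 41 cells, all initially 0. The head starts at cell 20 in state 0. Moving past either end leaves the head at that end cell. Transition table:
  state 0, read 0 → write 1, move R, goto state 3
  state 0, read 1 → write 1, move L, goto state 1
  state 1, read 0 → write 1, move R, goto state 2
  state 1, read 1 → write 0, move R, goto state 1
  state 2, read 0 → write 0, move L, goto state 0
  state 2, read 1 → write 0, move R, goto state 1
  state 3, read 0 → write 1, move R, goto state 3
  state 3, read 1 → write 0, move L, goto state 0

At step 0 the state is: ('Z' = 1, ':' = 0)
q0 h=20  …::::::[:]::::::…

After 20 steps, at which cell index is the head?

40

step 0: q0 h=20  …::::::[:]::::::…
step 1: q3 h=21  …:::::Z[:]::::::…
step 2: q3 h=22  …::::ZZ[:]::::::…
step 3: q3 h=23  …:::ZZZ[:]::::::…
step 4: q3 h=24  …::ZZZZ[:]::::::…
step 5: q3 h=25  …:ZZZZZ[:]::::::…
step 6: q3 h=26  …ZZZZZZ[:]::::::…
step 7: q3 h=27  …ZZZZZZ[:]::::::…
step 8: q3 h=28  …ZZZZZZ[:]::::::…
step 9: q3 h=29  …ZZZZZZ[:]::::::…
step 10: q3 h=30  …ZZZZZZ[:]::::::…
step 11: q3 h=31  …ZZZZZZ[:]::::::…
step 12: q3 h=32  …ZZZZZZ[:]::::::…
step 13: q3 h=33  …ZZZZZZ[:]::::::…
step 14: q3 h=34  …ZZZZZZ[:]::::::|
step 15: q3 h=35  …ZZZZZZ[:]:::::|
step 16: q3 h=36  …ZZZZZZ[:]::::|
step 17: q3 h=37  …ZZZZZZ[:]:::|
step 18: q3 h=38  …ZZZZZZ[:]::|
step 19: q3 h=39  …ZZZZZZ[:]:|
step 20: q3 h=40  …ZZZZZZ[:]|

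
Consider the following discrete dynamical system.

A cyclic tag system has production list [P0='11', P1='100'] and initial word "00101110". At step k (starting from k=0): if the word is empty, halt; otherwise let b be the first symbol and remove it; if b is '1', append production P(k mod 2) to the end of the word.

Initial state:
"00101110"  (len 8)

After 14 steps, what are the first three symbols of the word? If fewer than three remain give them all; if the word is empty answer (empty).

0) "00101110"  (len 8)
1) "0101110"  (len 7)
2) "101110"  (len 6)
3) "0111011"  (len 7)
4) "111011"  (len 6)
5) "1101111"  (len 7)
6) "101111100"  (len 9)
7) "0111110011"  (len 10)
8) "111110011"  (len 9)
9) "1111001111"  (len 10)
10) "111001111100"  (len 12)
11) "1100111110011"  (len 13)
12) "100111110011100"  (len 15)
13) "0011111001110011"  (len 16)
14) "011111001110011"  (len 15)

011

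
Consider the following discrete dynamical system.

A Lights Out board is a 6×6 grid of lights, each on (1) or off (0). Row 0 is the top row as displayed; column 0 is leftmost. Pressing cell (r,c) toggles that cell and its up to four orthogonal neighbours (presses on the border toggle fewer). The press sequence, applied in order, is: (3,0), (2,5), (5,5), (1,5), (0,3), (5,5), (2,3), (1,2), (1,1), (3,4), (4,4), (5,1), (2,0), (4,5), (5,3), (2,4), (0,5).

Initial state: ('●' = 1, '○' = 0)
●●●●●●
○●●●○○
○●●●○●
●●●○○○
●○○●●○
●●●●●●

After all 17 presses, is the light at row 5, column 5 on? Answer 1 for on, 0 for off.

0

gen 0: ●●●●●●
○●●●○○
○●●●○●
●●●○○○
●○○●●○
●●●●●●
gen 1: ●●●●●●
○●●●○○
●●●●○●
○○●○○○
○○○●●○
●●●●●●
gen 2: ●●●●●●
○●●●○●
●●●●●○
○○●○○●
○○○●●○
●●●●●●
gen 3: ●●●●●●
○●●●○●
●●●●●○
○○●○○●
○○○●●●
●●●●○○
gen 4: ●●●●●○
○●●●●○
●●●●●●
○○●○○●
○○○●●●
●●●●○○
gen 5: ●●○○○○
○●●○●○
●●●●●●
○○●○○●
○○○●●●
●●●●○○
gen 6: ●●○○○○
○●●○●○
●●●●●●
○○●○○●
○○○●●○
●●●●●●
gen 7: ●●○○○○
○●●●●○
●●○○○●
○○●●○●
○○○●●○
●●●●●●
gen 8: ●●●○○○
○○○○●○
●●●○○●
○○●●○●
○○○●●○
●●●●●●
gen 9: ●○●○○○
●●●○●○
●○●○○●
○○●●○●
○○○●●○
●●●●●●
gen 10: ●○●○○○
●●●○●○
●○●○●●
○○●○●○
○○○●○○
●●●●●●
gen 11: ●○●○○○
●●●○●○
●○●○●●
○○●○○○
○○○○●●
●●●●○●
gen 12: ●○●○○○
●●●○●○
●○●○●●
○○●○○○
○●○○●●
○○○●○●
gen 13: ●○●○○○
○●●○●○
○●●○●●
●○●○○○
○●○○●●
○○○●○●
gen 14: ●○●○○○
○●●○●○
○●●○●●
●○●○○●
○●○○○○
○○○●○○
gen 15: ●○●○○○
○●●○●○
○●●○●●
●○●○○●
○●○●○○
○○●○●○
gen 16: ●○●○○○
○●●○○○
○●●●○○
●○●○●●
○●○●○○
○○●○●○
gen 17: ●○●○●●
○●●○○●
○●●●○○
●○●○●●
○●○●○○
○○●○●○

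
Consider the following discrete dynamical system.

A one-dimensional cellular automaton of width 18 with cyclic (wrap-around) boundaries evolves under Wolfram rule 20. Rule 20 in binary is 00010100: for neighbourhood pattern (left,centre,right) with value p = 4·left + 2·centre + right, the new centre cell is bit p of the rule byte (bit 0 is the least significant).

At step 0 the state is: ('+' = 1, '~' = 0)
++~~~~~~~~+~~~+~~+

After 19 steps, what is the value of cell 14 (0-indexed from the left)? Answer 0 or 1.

step 0: ++~~~~~~~~+~~~+~~+
step 1: ~~+~~~~~~~++~~++~~
step 2: ~~++~~~~~~~~+~~~+~
step 3: ~~~~+~~~~~~~++~~++
step 4: +~~~++~~~~~~~~+~~~
step 5: ++~~~~+~~~~~~~++~~
step 6: ~~+~~~++~~~~~~~~+~
step 7: ~~++~~~~+~~~~~~~++
step 8: +~~~+~~~++~~~~~~~~
step 9: ++~~++~~~~+~~~~~~~
step 10: ~~+~~~+~~~++~~~~~~
step 11: ~~++~~++~~~~+~~~~~
step 12: ~~~~+~~~+~~~++~~~~
step 13: ~~~~++~~++~~~~+~~~
step 14: ~~~~~~+~~~+~~~++~~
step 15: ~~~~~~++~~++~~~~+~
step 16: ~~~~~~~~+~~~+~~~++
step 17: +~~~~~~~++~~++~~~~
step 18: ++~~~~~~~~+~~~+~~~
step 19: ~~+~~~~~~~++~~++~~

1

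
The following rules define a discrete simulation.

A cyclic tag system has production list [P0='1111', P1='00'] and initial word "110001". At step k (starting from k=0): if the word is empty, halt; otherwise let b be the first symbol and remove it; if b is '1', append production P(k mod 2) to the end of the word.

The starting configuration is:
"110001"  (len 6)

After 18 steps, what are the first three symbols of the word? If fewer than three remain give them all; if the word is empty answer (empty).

001

k=0  "110001"  (len 6)
k=1  "100011111"  (len 9)
k=2  "0001111100"  (len 10)
k=3  "001111100"  (len 9)
k=4  "01111100"  (len 8)
k=5  "1111100"  (len 7)
k=6  "11110000"  (len 8)
k=7  "11100001111"  (len 11)
k=8  "110000111100"  (len 12)
k=9  "100001111001111"  (len 15)
k=10  "0000111100111100"  (len 16)
k=11  "000111100111100"  (len 15)
k=12  "00111100111100"  (len 14)
k=13  "0111100111100"  (len 13)
k=14  "111100111100"  (len 12)
k=15  "111001111001111"  (len 15)
k=16  "1100111100111100"  (len 16)
k=17  "1001111001111001111"  (len 19)
k=18  "00111100111100111100"  (len 20)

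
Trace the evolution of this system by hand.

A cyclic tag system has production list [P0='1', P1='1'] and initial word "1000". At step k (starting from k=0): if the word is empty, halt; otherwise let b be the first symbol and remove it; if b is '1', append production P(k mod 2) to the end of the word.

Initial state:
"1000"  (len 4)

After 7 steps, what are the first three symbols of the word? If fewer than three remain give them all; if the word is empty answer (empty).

1

step 0: "1000"  (len 4)
step 1: "0001"  (len 4)
step 2: "001"  (len 3)
step 3: "01"  (len 2)
step 4: "1"  (len 1)
step 5: "1"  (len 1)
step 6: "1"  (len 1)
step 7: "1"  (len 1)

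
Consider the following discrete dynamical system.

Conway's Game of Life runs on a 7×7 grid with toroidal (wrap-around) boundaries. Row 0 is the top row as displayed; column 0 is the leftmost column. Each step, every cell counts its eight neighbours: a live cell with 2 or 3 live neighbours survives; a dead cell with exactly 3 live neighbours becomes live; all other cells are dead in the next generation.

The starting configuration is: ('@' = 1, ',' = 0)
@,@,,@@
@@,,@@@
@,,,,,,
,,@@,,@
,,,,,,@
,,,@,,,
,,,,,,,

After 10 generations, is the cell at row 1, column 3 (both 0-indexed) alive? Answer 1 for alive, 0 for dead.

0) @,@,,@@
@@,,@@@
@,,,,,,
,,@@,,@
,,,,,,@
,,,@,,,
,,,,,,,
1) ,,,,@,,
,,,,@,,
,,@@@,,
@,,,,,@
,,@@,,,
,,,,,,,
,,,,,,@
2) ,,,,,@,
,,,,@@,
,,,@@@,
,@,,@,,
,,,,,,,
,,,,,,,
,,,,,,,
3) ,,,,@@,
,,,@,,@
,,,@,,,
,,,@@@,
,,,,,,,
,,,,,,,
,,,,,,,
4) ,,,,@@,
,,,@,@,
,,@@,@,
,,,@@,,
,,,,@,,
,,,,,,,
,,,,,,,
5) ,,,,@@,
,,@@,@@
,,@,,@,
,,@,,@,
,,,@@,,
,,,,,,,
,,,,,,,
6) ,,,@@@@
,,@@,,@
,@@,,@,
,,@,,@,
,,,@@,,
,,,,,,,
,,,,,,,
7) ,,@@@@@
@@,,,,@
,@,,@@@
,@@,,@,
,,,@@,,
,,,,,,,
,,,,@@,
8) ,@@@,,,
,@,,,,,
,,,,@,,
@@@,,,@
,,@@@,,
,,,@,@,
,,,,,,@
9) @@@,,,,
,@,@,,,
,,@,,,,
@@@,@@,
@,,,@@@
,,@@,@,
,,,@@,,
10) @@,,@,,
@,,@,,,
@,,,@,,
@,@,@,,
@,,,,,,
,,@,,,,
,,,,@,,

1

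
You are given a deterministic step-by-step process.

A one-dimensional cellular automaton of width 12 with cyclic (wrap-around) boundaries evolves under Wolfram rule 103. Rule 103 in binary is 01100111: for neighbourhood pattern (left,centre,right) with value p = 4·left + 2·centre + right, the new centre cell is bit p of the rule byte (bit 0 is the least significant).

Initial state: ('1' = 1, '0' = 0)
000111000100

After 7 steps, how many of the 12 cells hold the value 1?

5

[0] 000111000100
[1] 111001011101
[2] 001011100110
[3] 111100101010
[4] 000101111111
[5] 011110000001
[6] 100010111111
[7] 101111000000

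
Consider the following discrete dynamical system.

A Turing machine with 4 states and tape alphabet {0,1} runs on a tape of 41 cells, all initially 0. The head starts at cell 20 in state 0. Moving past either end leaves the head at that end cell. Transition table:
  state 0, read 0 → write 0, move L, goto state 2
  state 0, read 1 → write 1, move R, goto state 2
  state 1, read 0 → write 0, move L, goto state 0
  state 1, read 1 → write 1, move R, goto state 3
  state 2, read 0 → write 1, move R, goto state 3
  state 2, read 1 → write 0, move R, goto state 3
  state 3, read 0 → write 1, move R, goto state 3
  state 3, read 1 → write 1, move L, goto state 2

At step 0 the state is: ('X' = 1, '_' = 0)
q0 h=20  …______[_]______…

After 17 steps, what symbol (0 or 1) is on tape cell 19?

0) q0 h=20  …______[_]______…
1) q2 h=19  …______[_]______…
2) q3 h=20  …_____X[_]______…
3) q3 h=21  …____XX[_]______…
4) q3 h=22  …___XXX[_]______…
5) q3 h=23  …__XXXX[_]______…
6) q3 h=24  …_XXXXX[_]______…
7) q3 h=25  …XXXXXX[_]______…
8) q3 h=26  …XXXXXX[_]______…
9) q3 h=27  …XXXXXX[_]______…
10) q3 h=28  …XXXXXX[_]______…
11) q3 h=29  …XXXXXX[_]______…
12) q3 h=30  …XXXXXX[_]______…
13) q3 h=31  …XXXXXX[_]______…
14) q3 h=32  …XXXXXX[_]______…
15) q3 h=33  …XXXXXX[_]______…
16) q3 h=34  …XXXXXX[_]______|
17) q3 h=35  …XXXXXX[_]_____|

1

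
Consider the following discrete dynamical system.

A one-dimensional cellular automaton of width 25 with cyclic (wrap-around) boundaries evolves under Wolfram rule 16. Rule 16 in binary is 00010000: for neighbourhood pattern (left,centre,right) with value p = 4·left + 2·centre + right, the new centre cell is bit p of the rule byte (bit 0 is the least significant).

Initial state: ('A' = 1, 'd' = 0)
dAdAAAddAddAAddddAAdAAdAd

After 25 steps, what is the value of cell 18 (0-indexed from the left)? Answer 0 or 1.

[0] dAdAAAddAddAAddddAAdAAdAd
[1] ddddddAddAdddAddddddddddA
[2] AddddddAddAdddAdddddddddd
[3] dAddddddAddAdddAddddddddd
[4] ddAddddddAddAdddAdddddddd
[5] dddAddddddAddAdddAddddddd
[6] ddddAddddddAddAdddAdddddd
[7] dddddAddddddAddAdddAddddd
[8] ddddddAddddddAddAdddAdddd
[9] dddddddAddddddAddAdddAddd
[10] ddddddddAddddddAddAdddAdd
[11] dddddddddAddddddAddAdddAd
[12] ddddddddddAddddddAddAdddA
[13] AddddddddddAddddddAddAddd
[14] dAddddddddddAddddddAddAdd
[15] ddAddddddddddAddddddAddAd
[16] dddAddddddddddAddddddAddA
[17] AdddAddddddddddAddddddAdd
[18] dAdddAddddddddddAddddddAd
[19] ddAdddAddddddddddAddddddA
[20] AddAdddAddddddddddAdddddd
[21] dAddAdddAddddddddddAddddd
[22] ddAddAdddAddddddddddAdddd
[23] dddAddAdddAddddddddddAddd
[24] ddddAddAdddAddddddddddAdd
[25] dddddAddAdddAddddddddddAd

0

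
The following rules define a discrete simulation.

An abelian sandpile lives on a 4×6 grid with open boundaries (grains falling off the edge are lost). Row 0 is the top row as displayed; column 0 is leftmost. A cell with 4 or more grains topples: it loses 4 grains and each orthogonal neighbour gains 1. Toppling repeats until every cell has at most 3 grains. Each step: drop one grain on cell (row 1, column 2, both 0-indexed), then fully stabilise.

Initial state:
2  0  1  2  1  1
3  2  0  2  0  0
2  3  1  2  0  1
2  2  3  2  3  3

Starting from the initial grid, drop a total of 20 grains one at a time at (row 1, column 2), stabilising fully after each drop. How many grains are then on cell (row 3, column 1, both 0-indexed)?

3

gen 0: 2  0  1  2  1  1
3  2  0  2  0  0
2  3  1  2  0  1
2  2  3  2  3  3
gen 1: 2  0  1  2  1  1
3  2  1  2  0  0
2  3  1  2  0  1
2  2  3  2  3  3
gen 2: 2  0  1  2  1  1
3  2  2  2  0  0
2  3  1  2  0  1
2  2  3  2  3  3
gen 3: 2  0  1  2  1  1
3  2  3  2  0  0
2  3  1  2  0  1
2  2  3  2  3  3
gen 4: 2  0  2  2  1  1
3  3  0  3  0  0
2  3  2  2  0  1
2  2  3  2  3  3
gen 5: 2  0  2  2  1  1
3  3  1  3  0  0
2  3  2  2  0  1
2  2  3  2  3  3
gen 6: 2  0  2  2  1  1
3  3  2  3  0  0
2  3  2  2  0  1
2  2  3  2  3  3
gen 7: 2  0  2  2  1  1
3  3  3  3  0  0
2  3  2  2  0  1
2  2  3  2  3  3
gen 8: 3  1  3  3  1  1
1  2  3  1  1  0
1  3  2  1  2  2
0  1  2  1  1  0
gen 9: 3  2  1  0  2  1
1  3  1  3  1  0
1  3  3  1  2  2
0  1  2  1  1  0
gen 10: 3  2  1  0  2  1
1  3  2  3  1  0
1  3  3  1  2  2
0  1  2  1  1  0
gen 11: 3  2  1  0  2  1
1  3  3  3  1  0
1  3  3  1  2  2
0  1  2  1  1  0
gen 12: 3  3  2  1  2  1
2  1  3  0  2  0
2  1  1  3  2  2
0  2  3  1  1  0
gen 13: 3  3  3  1  2  1
2  2  0  1  2  0
2  1  2  3  2  2
0  2  3  1  1  0
gen 14: 3  3  3  1  2  1
2  2  1  1  2  0
2  1  2  3  2  2
0  2  3  1  1  0
gen 15: 3  3  3  1  2  1
2  2  2  1  2  0
2  1  2  3  2  2
0  2  3  1  1  0
gen 16: 3  3  3  1  2  1
2  2  3  1  2  0
2  1  2  3  2  2
0  2  3  1  1  0
gen 17: 1  2  1  2  2  1
0  1  2  2  2  0
3  2  3  3  2  2
0  2  3  1  1  0
gen 18: 1  2  1  2  2  1
0  1  3  2  2  0
3  2  3  3  2  2
0  2  3  1  1  0
gen 19: 1  2  2  3  2  1
0  2  2  0  3  0
3  3  2  1  3  2
0  3  0  3  1  0
gen 20: 1  2  2  3  2  1
0  2  3  0  3  0
3  3  2  1  3  2
0  3  0  3  1  0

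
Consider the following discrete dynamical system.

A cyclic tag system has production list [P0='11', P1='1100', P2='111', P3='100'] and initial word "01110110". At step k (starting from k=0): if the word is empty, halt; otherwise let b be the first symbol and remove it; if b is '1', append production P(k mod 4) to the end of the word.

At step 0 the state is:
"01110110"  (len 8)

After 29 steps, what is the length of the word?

40

[0] "01110110"  (len 8)
[1] "1110110"  (len 7)
[2] "1101101100"  (len 10)
[3] "101101100111"  (len 12)
[4] "01101100111100"  (len 14)
[5] "1101100111100"  (len 13)
[6] "1011001111001100"  (len 16)
[7] "011001111001100111"  (len 18)
[8] "11001111001100111"  (len 17)
[9] "100111100110011111"  (len 18)
[10] "001111001100111111100"  (len 21)
[11] "01111001100111111100"  (len 20)
[12] "1111001100111111100"  (len 19)
[13] "11100110011111110011"  (len 20)
[14] "11001100111111100111100"  (len 23)
[15] "1001100111111100111100111"  (len 25)
[16] "001100111111100111100111100"  (len 27)
[17] "01100111111100111100111100"  (len 26)
[18] "1100111111100111100111100"  (len 25)
[19] "100111111100111100111100111"  (len 27)
[20] "00111111100111100111100111100"  (len 29)
[21] "0111111100111100111100111100"  (len 28)
[22] "111111100111100111100111100"  (len 27)
[23] "11111100111100111100111100111"  (len 29)
[24] "1111100111100111100111100111100"  (len 31)
[25] "11110011110011110011110011110011"  (len 32)
[26] "11100111100111100111100111100111100"  (len 35)
[27] "1100111100111100111100111100111100111"  (len 37)
[28] "100111100111100111100111100111100111100"  (len 39)
[29] "0011110011110011110011110011110011110011"  (len 40)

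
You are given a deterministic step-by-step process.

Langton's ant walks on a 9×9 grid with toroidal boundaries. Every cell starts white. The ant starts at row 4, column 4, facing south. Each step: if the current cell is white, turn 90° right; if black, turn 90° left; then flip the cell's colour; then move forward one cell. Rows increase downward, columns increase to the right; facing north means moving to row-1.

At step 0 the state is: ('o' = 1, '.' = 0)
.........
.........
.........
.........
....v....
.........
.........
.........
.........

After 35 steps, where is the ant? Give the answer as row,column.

k=0  .........
.........
.........
.........
....v....
.........
.........
.........
.........
k=1  .........
.........
.........
.........
...<o....
.........
.........
.........
.........
k=2  .........
.........
.........
...^.....
...oo....
.........
.........
.........
.........
k=3  .........
.........
.........
...o>....
...oo....
.........
.........
.........
.........
k=4  .........
.........
.........
...oo....
...ov....
.........
.........
.........
.........
k=5  .........
.........
.........
...oo....
...o.>...
.........
.........
.........
.........
k=6  .........
.........
.........
...oo....
...o.o...
.....v...
.........
.........
.........
k=7  .........
.........
.........
...oo....
...o.o...
....<o...
.........
.........
.........
k=8  .........
.........
.........
...oo....
...o^o...
....oo...
.........
.........
.........
k=9  .........
.........
.........
...oo....
...oo>...
....oo...
.........
.........
.........
k=10  .........
.........
.........
...oo^...
...oo....
....oo...
.........
.........
.........
k=11  .........
.........
.........
...ooo>..
...oo....
....oo...
.........
.........
.........
k=12  .........
.........
.........
...oooo..
...oo.v..
....oo...
.........
.........
.........
k=13  .........
.........
.........
...oooo..
...oo<o..
....oo...
.........
.........
.........
k=14  .........
.........
.........
...oo^o..
...oooo..
....oo...
.........
.........
.........
k=15  .........
.........
.........
...o<.o..
...oooo..
....oo...
.........
.........
.........
k=16  .........
.........
.........
...o..o..
...ovoo..
....oo...
.........
.........
.........
k=17  .........
.........
.........
...o..o..
...o.>o..
....oo...
.........
.........
.........
k=18  .........
.........
.........
...o.^o..
...o..o..
....oo...
.........
.........
.........
k=19  .........
.........
.........
...o.o>..
...o..o..
....oo...
.........
.........
.........
k=20  .........
.........
......^..
...o.o...
...o..o..
....oo...
.........
.........
.........
k=21  .........
.........
......o>.
...o.o...
...o..o..
....oo...
.........
.........
.........
k=22  .........
.........
......oo.
...o.o.v.
...o..o..
....oo...
.........
.........
.........
k=23  .........
.........
......oo.
...o.o<o.
...o..o..
....oo...
.........
.........
.........
k=24  .........
.........
......^o.
...o.ooo.
...o..o..
....oo...
.........
.........
.........
k=25  .........
.........
.....<.o.
...o.ooo.
...o..o..
....oo...
.........
.........
.........
k=26  .........
.....^...
.....o.o.
...o.ooo.
...o..o..
....oo...
.........
.........
.........
k=27  .........
.....o>..
.....o.o.
...o.ooo.
...o..o..
....oo...
.........
.........
.........
k=28  .........
.....oo..
.....ovo.
...o.ooo.
...o..o..
....oo...
.........
.........
.........
k=29  .........
.....oo..
.....<oo.
...o.ooo.
...o..o..
....oo...
.........
.........
.........
k=30  .........
.....oo..
......oo.
...o.voo.
...o..o..
....oo...
.........
.........
.........
k=31  .........
.....oo..
......oo.
...o..>o.
...o..o..
....oo...
.........
.........
.........
k=32  .........
.....oo..
......^o.
...o...o.
...o..o..
....oo...
.........
.........
.........
k=33  .........
.....oo..
.....<.o.
...o...o.
...o..o..
....oo...
.........
.........
.........
k=34  .........
.....^o..
.....o.o.
...o...o.
...o..o..
....oo...
.........
.........
.........
k=35  .........
....<.o..
.....o.o.
...o...o.
...o..o..
....oo...
.........
.........
.........

1,4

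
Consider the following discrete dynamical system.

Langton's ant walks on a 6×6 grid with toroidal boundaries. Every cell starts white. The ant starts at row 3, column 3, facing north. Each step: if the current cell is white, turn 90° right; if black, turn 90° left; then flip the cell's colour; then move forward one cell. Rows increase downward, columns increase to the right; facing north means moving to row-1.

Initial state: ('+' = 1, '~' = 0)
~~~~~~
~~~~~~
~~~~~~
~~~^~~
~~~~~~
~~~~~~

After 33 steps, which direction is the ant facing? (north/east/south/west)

[0] ~~~~~~
~~~~~~
~~~~~~
~~~^~~
~~~~~~
~~~~~~
[1] ~~~~~~
~~~~~~
~~~~~~
~~~+>~
~~~~~~
~~~~~~
[2] ~~~~~~
~~~~~~
~~~~~~
~~~++~
~~~~v~
~~~~~~
[3] ~~~~~~
~~~~~~
~~~~~~
~~~++~
~~~<+~
~~~~~~
[4] ~~~~~~
~~~~~~
~~~~~~
~~~^+~
~~~++~
~~~~~~
[5] ~~~~~~
~~~~~~
~~~~~~
~~<~+~
~~~++~
~~~~~~
[6] ~~~~~~
~~~~~~
~~^~~~
~~+~+~
~~~++~
~~~~~~
[7] ~~~~~~
~~~~~~
~~+>~~
~~+~+~
~~~++~
~~~~~~
[8] ~~~~~~
~~~~~~
~~++~~
~~+v+~
~~~++~
~~~~~~
[9] ~~~~~~
~~~~~~
~~++~~
~~<++~
~~~++~
~~~~~~
[10] ~~~~~~
~~~~~~
~~++~~
~~~++~
~~v++~
~~~~~~
[11] ~~~~~~
~~~~~~
~~++~~
~~~++~
~<+++~
~~~~~~
[12] ~~~~~~
~~~~~~
~~++~~
~^~++~
~++++~
~~~~~~
[13] ~~~~~~
~~~~~~
~~++~~
~+>++~
~++++~
~~~~~~
[14] ~~~~~~
~~~~~~
~~++~~
~++++~
~+v++~
~~~~~~
[15] ~~~~~~
~~~~~~
~~++~~
~++++~
~+~>+~
~~~~~~
[16] ~~~~~~
~~~~~~
~~++~~
~++^+~
~+~~+~
~~~~~~
[17] ~~~~~~
~~~~~~
~~++~~
~+<~+~
~+~~+~
~~~~~~
[18] ~~~~~~
~~~~~~
~~++~~
~+~~+~
~+v~+~
~~~~~~
[19] ~~~~~~
~~~~~~
~~++~~
~+~~+~
~<+~+~
~~~~~~
[20] ~~~~~~
~~~~~~
~~++~~
~+~~+~
~~+~+~
~v~~~~
[21] ~~~~~~
~~~~~~
~~++~~
~+~~+~
~~+~+~
<+~~~~
[22] ~~~~~~
~~~~~~
~~++~~
~+~~+~
^~+~+~
++~~~~
[23] ~~~~~~
~~~~~~
~~++~~
~+~~+~
+>+~+~
++~~~~
[24] ~~~~~~
~~~~~~
~~++~~
~+~~+~
+++~+~
+v~~~~
[25] ~~~~~~
~~~~~~
~~++~~
~+~~+~
+++~+~
+~>~~~
[26] ~~v~~~
~~~~~~
~~++~~
~+~~+~
+++~+~
+~+~~~
[27] ~<+~~~
~~~~~~
~~++~~
~+~~+~
+++~+~
+~+~~~
[28] ~++~~~
~~~~~~
~~++~~
~+~~+~
+++~+~
+^+~~~
[29] ~++~~~
~~~~~~
~~++~~
~+~~+~
+++~+~
++>~~~
[30] ~++~~~
~~~~~~
~~++~~
~+~~+~
++^~+~
++~~~~
[31] ~++~~~
~~~~~~
~~++~~
~+~~+~
+<~~+~
++~~~~
[32] ~++~~~
~~~~~~
~~++~~
~+~~+~
+~~~+~
+v~~~~
[33] ~++~~~
~~~~~~
~~++~~
~+~~+~
+~~~+~
+~>~~~

east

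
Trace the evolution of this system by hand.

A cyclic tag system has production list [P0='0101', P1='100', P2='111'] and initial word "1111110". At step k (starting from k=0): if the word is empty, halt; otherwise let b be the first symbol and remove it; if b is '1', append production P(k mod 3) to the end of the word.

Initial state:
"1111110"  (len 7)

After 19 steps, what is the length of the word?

31

t=0: "1111110"  (len 7)
t=1: "1111100101"  (len 10)
t=2: "111100101100"  (len 12)
t=3: "11100101100111"  (len 14)
t=4: "11001011001110101"  (len 17)
t=5: "1001011001110101100"  (len 19)
t=6: "001011001110101100111"  (len 21)
t=7: "01011001110101100111"  (len 20)
t=8: "1011001110101100111"  (len 19)
t=9: "011001110101100111111"  (len 21)
t=10: "11001110101100111111"  (len 20)
t=11: "1001110101100111111100"  (len 22)
t=12: "001110101100111111100111"  (len 24)
t=13: "01110101100111111100111"  (len 23)
t=14: "1110101100111111100111"  (len 22)
t=15: "110101100111111100111111"  (len 24)
t=16: "101011001111111001111110101"  (len 27)
t=17: "01011001111111001111110101100"  (len 29)
t=18: "1011001111111001111110101100"  (len 28)
t=19: "0110011111110011111101011000101"  (len 31)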